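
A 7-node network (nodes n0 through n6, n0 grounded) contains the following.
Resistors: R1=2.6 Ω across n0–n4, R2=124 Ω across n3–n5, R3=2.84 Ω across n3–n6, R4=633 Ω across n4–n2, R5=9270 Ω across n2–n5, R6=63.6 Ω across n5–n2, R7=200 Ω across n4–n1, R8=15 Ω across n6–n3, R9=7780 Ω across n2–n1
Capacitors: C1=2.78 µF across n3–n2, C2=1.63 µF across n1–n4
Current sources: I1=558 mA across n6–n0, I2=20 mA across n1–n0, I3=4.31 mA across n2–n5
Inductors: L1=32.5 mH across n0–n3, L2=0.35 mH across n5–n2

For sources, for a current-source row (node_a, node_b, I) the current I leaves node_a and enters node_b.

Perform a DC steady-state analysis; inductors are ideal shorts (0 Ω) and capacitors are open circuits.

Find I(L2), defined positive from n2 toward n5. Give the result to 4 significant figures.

-0.004795 A

Element admittances at DC:
  Y(R1) = 0.3846 S between n0,n4
  Y(C1) = 0.000 S between n3,n2
  I1: injects 0.558 A into n0 (from n6)
  L1: short n0↔n3 (DC inductor)
  Y(R2) = 0.008065 S between n3,n5
  L2: short n5↔n2 (DC inductor)
  I2: injects 0.02 A into n0 (from n1)
  Y(R3) = 0.3521 S between n3,n6
  Y(R4) = 0.001580 S between n4,n2
  Y(C2) = 0.000 S between n1,n4
  Y(R5) = 0.0001079 S between n2,n5
  Y(R6) = 0.01572 S between n5,n2
  Y(R7) = 0.005000 S between n4,n1
  Y(R8) = 0.06667 S between n6,n3
  Y(R9) = 0.0001285 S between n2,n1
  I3: injects 0.00431 A into n5 (from n2)
Assemble and solve the 8×8 MNA system:
  V(n1)=-3.951  V(n2)=-0.06016  V(n3)=0.000  V(n4)=-0.05074  V(n5)=-0.06016  V(n6)=-1.332
  i(L1)=0.5585  i(L2)=0.004795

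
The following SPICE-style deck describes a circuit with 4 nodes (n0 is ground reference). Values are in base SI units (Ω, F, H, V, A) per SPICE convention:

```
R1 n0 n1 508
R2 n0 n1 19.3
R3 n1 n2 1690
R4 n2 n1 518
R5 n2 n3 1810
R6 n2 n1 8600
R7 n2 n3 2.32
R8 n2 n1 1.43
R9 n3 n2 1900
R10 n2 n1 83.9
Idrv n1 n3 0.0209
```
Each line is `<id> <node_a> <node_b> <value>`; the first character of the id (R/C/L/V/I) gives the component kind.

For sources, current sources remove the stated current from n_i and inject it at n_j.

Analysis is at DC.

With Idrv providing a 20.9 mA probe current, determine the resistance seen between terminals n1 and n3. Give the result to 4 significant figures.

R_eq = 3.715 Ω

Apply KCL at each of the 3 non-ground nodes and solve the resulting linear system.
Node n1: branches {R1, R2, R3, R4, R6, R8, R10, Idrv} → V_1 = 0.000
Node n2: branches {R3, R4, R5, R6, R7, R8, R9, R10} → V_2 = 0.02928
Node n3: branches {R5, R7, R9, Idrv} → V_3 = 0.07764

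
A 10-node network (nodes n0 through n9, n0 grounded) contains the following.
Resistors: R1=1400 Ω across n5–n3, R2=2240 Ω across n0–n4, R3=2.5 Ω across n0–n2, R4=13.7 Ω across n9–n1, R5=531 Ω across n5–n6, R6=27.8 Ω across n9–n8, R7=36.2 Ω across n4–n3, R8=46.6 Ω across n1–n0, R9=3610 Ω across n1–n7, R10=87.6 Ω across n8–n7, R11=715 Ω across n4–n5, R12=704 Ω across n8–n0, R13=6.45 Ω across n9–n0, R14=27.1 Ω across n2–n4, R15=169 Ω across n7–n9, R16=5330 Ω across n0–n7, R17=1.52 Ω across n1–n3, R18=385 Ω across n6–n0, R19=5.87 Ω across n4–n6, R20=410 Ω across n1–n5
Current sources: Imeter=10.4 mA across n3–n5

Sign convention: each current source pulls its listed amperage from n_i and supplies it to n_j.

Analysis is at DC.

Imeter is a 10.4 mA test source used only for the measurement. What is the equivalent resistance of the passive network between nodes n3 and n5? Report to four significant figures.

MNA unknowns: 9 node voltages V₁..V_9
R1: Y=0.0007143 on G[5,3]
R2: Y=0.0004464 on G[0,4]
R3: Y=0.4000 on G[0,2]
R4: Y=0.07299 on G[9,1]
R5: Y=0.001883 on G[5,6]
R6: Y=0.03597 on G[9,8]
R7: Y=0.02762 on G[4,3]
R8: Y=0.02146 on G[1,0]
R9: Y=0.0002770 on G[1,7]
R10: Y=0.01142 on G[8,7]
R11: Y=0.001399 on G[4,5]
R12: Y=0.001420 on G[8,0]
R13: Y=0.1550 on G[9,0]
R14: Y=0.03690 on G[2,4]
R15: Y=0.005917 on G[7,9]
R16: Y=0.0001876 on G[0,7]
R17: Y=0.6579 on G[1,3]
R18: Y=0.002597 on G[6,0]
R19: Y=0.1704 on G[4,6]
R20: Y=0.002439 on G[1,5]
Imeter: z[3]−=0.0104, z[5]+=0.0104
solve → V1=-0.03212, V2=0.005162, V3=-0.04179, V4=0.06112, V5=1.635, V6=0.07717, V7=-0.01029, V8=-0.009952, V9=-0.01024

R_eq = 161.2 Ω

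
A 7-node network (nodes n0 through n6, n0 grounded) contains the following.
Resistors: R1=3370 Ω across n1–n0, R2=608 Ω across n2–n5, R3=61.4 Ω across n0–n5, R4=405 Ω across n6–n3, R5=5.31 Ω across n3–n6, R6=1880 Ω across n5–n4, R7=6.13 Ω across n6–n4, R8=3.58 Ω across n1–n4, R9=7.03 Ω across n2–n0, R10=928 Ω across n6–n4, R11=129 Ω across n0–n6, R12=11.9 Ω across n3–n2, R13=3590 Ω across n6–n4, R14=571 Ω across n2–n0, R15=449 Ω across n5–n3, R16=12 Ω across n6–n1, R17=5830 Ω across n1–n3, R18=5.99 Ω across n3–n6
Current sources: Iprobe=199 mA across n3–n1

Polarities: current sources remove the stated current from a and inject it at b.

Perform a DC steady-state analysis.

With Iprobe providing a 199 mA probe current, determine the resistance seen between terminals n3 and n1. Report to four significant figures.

Element admittances at DC:
  Y(R1) = 0.0002967 S between n1,n0
  Y(R2) = 0.001645 S between n2,n5
  Y(R3) = 0.01629 S between n0,n5
  Y(R4) = 0.002469 S between n6,n3
  Y(R5) = 0.1883 S between n3,n6
  Y(R6) = 0.0005319 S between n5,n4
  Y(R7) = 0.1631 S between n6,n4
  Y(R8) = 0.2793 S between n1,n4
  Y(R9) = 0.1422 S between n2,n0
  Y(R10) = 0.001078 S between n6,n4
  Y(R11) = 0.007752 S between n0,n6
  Y(R12) = 0.08403 S between n3,n2
  Y(R13) = 0.0002786 S between n6,n4
  Y(R14) = 0.001751 S between n2,n0
  Y(R15) = 0.002227 S between n5,n3
  Y(R16) = 0.08333 S between n6,n1
  Y(R17) = 0.0001715 S between n1,n3
  Y(R18) = 0.1669 S between n3,n6
  Iprobe: injects 0.199 A into n1 (from n3)
Assemble and solve the 6×6 MNA system:
  V(n1)=1.520  V(n2)=-0.02992  V(n3)=-0.08214  V(n4)=1.126  V(n5)=0.01772  V(n6)=0.4605

R_eq = 8.049 Ω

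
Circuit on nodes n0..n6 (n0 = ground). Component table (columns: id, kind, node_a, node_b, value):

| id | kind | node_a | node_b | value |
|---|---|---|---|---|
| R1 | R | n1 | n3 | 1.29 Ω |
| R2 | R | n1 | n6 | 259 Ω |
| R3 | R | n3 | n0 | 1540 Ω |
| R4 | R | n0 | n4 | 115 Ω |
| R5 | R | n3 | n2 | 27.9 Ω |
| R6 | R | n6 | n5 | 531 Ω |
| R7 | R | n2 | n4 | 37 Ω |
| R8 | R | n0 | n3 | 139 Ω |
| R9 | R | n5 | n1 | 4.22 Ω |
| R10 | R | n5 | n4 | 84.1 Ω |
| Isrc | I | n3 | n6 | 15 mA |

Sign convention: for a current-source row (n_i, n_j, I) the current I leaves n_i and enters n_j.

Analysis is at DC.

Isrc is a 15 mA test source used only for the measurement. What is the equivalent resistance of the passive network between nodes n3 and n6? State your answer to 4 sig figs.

Element admittances at DC:
  Y(R1) = 0.7752 S between n1,n3
  Y(R2) = 0.003861 S between n1,n6
  Y(R3) = 0.0006494 S between n3,n0
  Y(R4) = 0.008696 S between n0,n4
  Y(R5) = 0.03584 S between n3,n2
  Y(R6) = 0.001883 S between n6,n5
  Y(R7) = 0.02703 S between n2,n4
  Y(R8) = 0.007194 S between n0,n3
  Y(R9) = 0.2370 S between n5,n1
  Y(R10) = 0.01189 S between n5,n4
  Isrc: injects 0.015 A into n6 (from n3)
Assemble and solve the 6×6 MNA system:
  V(n1)=0.01134  V(n2)=-0.001394  V(n3)=-0.007646  V(n4)=0.006897  V(n5)=0.03079  V(n6)=2.629

R_eq = 175.8 Ω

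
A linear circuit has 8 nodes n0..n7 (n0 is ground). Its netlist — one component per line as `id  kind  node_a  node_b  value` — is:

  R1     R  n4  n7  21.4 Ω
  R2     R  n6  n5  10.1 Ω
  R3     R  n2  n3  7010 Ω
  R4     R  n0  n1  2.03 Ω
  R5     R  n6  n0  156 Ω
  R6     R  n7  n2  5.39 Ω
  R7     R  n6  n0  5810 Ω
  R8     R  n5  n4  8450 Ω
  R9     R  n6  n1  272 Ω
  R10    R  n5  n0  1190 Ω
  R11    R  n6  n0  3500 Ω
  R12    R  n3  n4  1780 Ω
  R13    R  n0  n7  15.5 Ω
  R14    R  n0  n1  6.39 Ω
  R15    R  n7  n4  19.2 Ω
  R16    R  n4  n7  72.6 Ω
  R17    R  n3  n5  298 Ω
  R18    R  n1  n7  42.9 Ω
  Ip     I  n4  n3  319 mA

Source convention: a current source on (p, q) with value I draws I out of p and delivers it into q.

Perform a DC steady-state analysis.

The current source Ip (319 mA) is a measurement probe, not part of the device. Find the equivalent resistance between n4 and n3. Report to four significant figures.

R_eq = 320.6 Ω

MNA unknowns: 7 node voltages V₁..V_7
R1: Y=0.04673 on G[4,7]
R2: Y=0.09901 on G[6,5]
R3: Y=0.0001427 on G[2,3]
R4: Y=0.4926 on G[0,1]
R5: Y=0.006410 on G[6,0]
R6: Y=0.1855 on G[7,2]
R7: Y=0.0001721 on G[6,0]
R8: Y=0.0001183 on G[5,4]
R9: Y=0.003676 on G[6,1]
R10: Y=0.0008403 on G[5,0]
R11: Y=0.0002857 on G[6,0]
R12: Y=0.0005618 on G[3,4]
R13: Y=0.06452 on G[0,7]
R14: Y=0.1565 on G[0,1]
R15: Y=0.05208 on G[7,4]
R16: Y=0.01377 on G[4,7]
R17: Y=0.003356 on G[3,5]
R18: Y=0.02331 on G[1,7]
Ip: z[4]−=0.319, z[3]+=0.319
solve → V1=0.02006, V2=-2.695, V3=97.22, V4=-5.065, V5=23.53, V6=21.26, V7=-2.772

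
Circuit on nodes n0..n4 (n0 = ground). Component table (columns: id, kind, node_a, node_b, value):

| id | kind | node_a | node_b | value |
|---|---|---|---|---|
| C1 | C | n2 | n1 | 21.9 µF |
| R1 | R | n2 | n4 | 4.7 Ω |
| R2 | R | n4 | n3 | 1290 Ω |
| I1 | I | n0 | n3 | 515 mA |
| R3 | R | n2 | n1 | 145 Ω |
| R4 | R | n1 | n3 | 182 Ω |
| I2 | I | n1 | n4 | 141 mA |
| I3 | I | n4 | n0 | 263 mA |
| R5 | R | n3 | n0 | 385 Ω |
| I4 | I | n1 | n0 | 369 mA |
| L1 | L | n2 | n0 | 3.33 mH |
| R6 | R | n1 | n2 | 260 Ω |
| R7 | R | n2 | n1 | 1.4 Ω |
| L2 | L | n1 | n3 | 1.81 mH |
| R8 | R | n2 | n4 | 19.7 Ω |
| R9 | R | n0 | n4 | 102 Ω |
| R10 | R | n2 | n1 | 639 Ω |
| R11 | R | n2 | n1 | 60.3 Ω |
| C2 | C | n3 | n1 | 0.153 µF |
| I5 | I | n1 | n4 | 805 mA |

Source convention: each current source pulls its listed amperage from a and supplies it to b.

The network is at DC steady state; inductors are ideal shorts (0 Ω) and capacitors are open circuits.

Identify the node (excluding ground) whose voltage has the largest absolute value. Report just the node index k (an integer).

MNA unknowns: 4 node voltages V₁..V_4 plus 2 source currents (L1, L2)
C1: Y=0.000 on G[2,1]
R1: Y=0.2128 on G[2,4]
R2: Y=0.0007752 on G[4,3]
I1: z[0]−=0.515, z[3]+=0.515
R3: Y=0.006897 on G[2,1]
R4: Y=0.005495 on G[1,3]
I2: z[1]−=0.141, z[4]+=0.141
I3: z[4]−=0.263, z[0]+=0.263
R5: Y=0.002597 on G[3,0]
I4: z[1]−=0.369, z[0]+=0.369
L1: row V2−V0=0, i_L1 at 2,0
R6: Y=0.003846 on G[1,2]
R7: Y=0.7143 on G[2,1]
L2: row V1−V3=0, i_L2 at 1,3
R8: Y=0.05076 on G[2,4]
R9: Y=0.009804 on G[0,4]
R10: Y=0.001565 on G[2,1]
R11: Y=0.01658 on G[2,1]
C2: Y=0.000 on G[3,1]
I5: z[1]−=0.805, z[4]+=0.805
solve → V1=-1.069, V2=0.000, V3=-1.069, V4=2.489
aux → i_L1=-0.1386, i_L2=-0.5205

4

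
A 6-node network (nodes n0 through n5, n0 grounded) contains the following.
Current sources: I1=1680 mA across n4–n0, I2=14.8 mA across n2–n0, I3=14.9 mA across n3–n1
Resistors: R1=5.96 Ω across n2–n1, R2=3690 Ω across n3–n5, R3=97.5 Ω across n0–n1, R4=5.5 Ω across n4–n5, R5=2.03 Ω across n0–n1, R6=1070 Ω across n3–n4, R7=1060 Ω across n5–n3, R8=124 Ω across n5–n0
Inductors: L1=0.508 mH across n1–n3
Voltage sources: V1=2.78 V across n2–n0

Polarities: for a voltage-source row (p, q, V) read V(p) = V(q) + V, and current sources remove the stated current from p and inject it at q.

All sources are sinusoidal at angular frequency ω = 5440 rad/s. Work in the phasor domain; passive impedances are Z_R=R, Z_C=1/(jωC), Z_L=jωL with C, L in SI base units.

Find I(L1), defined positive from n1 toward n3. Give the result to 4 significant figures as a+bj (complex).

Apply KCL at each of the 5 non-ground nodes and solve the resulting linear system.
Node n1: branches {R1, R3, R5, I3, L1} → V_1 = 0.1589+0.002609j
Node n2: branches {R1, I2, V1} → V_2 = 2.780+0.000j
Node n3: branches {R2, I3, R6, R7, L1} → V_3 = 0.1540-1.033j
Node n4: branches {I1, R4, R6} → V_4 = -172.0-0.2212j
Node n5: branches {R2, R4, R7, R8} → V_5 = -163.7-0.2170j
Source currents: i(V1)=-0.4546+0.0004378j

0.3748-0.001750j A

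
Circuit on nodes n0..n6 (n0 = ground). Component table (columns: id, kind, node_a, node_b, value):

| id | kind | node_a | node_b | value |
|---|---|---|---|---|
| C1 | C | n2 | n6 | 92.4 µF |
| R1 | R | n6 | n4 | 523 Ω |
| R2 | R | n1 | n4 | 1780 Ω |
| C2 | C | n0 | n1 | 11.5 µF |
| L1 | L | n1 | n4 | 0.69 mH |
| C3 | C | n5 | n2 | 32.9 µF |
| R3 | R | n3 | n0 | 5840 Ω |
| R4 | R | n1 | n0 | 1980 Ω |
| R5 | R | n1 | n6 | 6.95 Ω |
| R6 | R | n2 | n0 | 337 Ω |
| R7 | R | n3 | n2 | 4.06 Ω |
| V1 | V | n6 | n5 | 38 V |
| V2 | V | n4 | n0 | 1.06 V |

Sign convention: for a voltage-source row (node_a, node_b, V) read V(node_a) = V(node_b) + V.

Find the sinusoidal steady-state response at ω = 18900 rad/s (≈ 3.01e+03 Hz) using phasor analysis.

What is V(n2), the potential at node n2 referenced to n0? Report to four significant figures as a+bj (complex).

Apply KCL at each of the 6 non-ground nodes and solve the resulting linear system.
Node n1: branches {R2, C2, L1, R4, R5} → V_1 = -0.5667-0.2572j
Node n2: branches {C1, C3, R6, R7} → V_2 = -10.30-0.2618j
Node n3: branches {R3, R7} → V_3 = -10.29-0.2616j
Node n4: branches {R1, R2, L1, V2} → V_4 = 1.060+0.000j
Node n5: branches {C3, V1} → V_5 = -38.32-0.2482j
Node n6: branches {C1, R1, R5, V1} → V_6 = -0.3236-0.2482j
Source currents: i(V1)=-0.008489-17.42j, i(V2)=-0.02328+0.1241j

-10.30-0.2618j V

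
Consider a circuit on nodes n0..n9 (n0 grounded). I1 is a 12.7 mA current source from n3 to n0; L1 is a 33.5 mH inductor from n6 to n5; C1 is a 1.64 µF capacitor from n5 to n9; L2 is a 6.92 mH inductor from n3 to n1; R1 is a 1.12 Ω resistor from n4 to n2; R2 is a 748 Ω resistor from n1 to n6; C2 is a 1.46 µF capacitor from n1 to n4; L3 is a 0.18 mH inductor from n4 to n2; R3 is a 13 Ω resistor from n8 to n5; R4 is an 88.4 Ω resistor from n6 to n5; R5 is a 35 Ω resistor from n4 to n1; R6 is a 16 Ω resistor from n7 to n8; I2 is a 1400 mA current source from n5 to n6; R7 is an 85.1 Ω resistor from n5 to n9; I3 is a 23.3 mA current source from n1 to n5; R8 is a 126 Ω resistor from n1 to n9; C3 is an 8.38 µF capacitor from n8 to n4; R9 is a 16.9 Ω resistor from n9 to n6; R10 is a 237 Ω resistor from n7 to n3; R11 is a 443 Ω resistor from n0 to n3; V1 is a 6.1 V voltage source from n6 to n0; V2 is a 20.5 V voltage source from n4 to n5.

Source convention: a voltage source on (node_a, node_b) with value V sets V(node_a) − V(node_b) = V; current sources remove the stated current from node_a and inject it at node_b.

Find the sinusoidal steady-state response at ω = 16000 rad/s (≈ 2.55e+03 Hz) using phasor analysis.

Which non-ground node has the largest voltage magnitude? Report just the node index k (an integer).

5

MNA unknowns: 9 node voltages V₁..V_9 plus 2 source currents (V1, V2)
I1: z[3]−=0.0127, z[0]+=0.0127
L1: Y=0.000-0.001866j on G[6,5]
C1: Y=0.000+0.02624j on G[5,9]
L2: Y=0.000-0.009032j on G[3,1]
R1: Y=0.8929+0.000j on G[4,2]
R2: Y=0.001337+0.000j on G[1,6]
C2: Y=0.000+0.02336j on G[1,4]
L3: Y=0.000-0.3472j on G[4,2]
R3: Y=0.07692+0.000j on G[8,5]
R4: Y=0.01131+0.000j on G[6,5]
R5: Y=0.02857+0.000j on G[4,1]
R6: Y=0.06250+0.000j on G[7,8]
I2: z[5]−=1.4, z[6]+=1.4
R7: Y=0.01175+0.000j on G[5,9]
I3: z[1]−=0.0233, z[5]+=0.0233
R8: Y=0.007937+0.000j on G[1,9]
C3: Y=0.000+0.1341j on G[8,4]
R9: Y=0.05917+0.000j on G[9,6]
R10: Y=0.004219+0.000j on G[7,3]
R11: Y=0.002257+0.000j on G[0,3]
V1: row V6−V0=6.1, i_V1 at 6,0
V2: row V4−V5=20.5, i_V2 at 4,5
solve → V1=-15.61+11.79j, V2=-14.76+15.86j, V3=-17.13+13.38j, V4=-14.76+15.86j, V5=-35.26+15.86j, V6=6.100+0.000j, V7=-19.86+23.80j, V8=-20.04+24.50j, V9=-9.225-5.112j
aux → i_V1=0.02596-0.03021j, i_V2=-1.088-0.8449j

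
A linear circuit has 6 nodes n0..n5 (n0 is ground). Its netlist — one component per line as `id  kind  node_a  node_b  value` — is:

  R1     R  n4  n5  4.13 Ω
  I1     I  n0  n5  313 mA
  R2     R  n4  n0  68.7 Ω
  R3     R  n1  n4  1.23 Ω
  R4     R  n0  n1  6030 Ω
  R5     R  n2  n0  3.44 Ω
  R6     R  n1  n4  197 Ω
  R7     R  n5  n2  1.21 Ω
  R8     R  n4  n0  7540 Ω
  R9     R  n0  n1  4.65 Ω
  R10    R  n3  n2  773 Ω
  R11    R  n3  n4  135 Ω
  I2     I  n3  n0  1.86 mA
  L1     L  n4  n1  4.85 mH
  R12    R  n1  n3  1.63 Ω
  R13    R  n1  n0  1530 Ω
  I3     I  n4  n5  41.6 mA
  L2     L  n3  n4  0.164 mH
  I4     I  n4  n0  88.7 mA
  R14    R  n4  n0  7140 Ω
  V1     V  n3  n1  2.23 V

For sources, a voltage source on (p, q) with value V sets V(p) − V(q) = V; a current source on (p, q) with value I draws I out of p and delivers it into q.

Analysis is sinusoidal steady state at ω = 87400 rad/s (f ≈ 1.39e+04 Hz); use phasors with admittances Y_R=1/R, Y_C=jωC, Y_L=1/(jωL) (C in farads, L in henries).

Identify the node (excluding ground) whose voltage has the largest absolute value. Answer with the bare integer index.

MNA unknowns: 5 node voltages V₁..V_5 plus 1 source current (V1)
R1: Y=0.2421+0.000j on G[4,5]
I1: z[0]−=0.313, z[5]+=0.313
R2: Y=0.01456+0.000j on G[4,0]
R3: Y=0.8130+0.000j on G[1,4]
R4: Y=0.0001658+0.000j on G[0,1]
R5: Y=0.2907+0.000j on G[2,0]
R6: Y=0.005076+0.000j on G[1,4]
R7: Y=0.8264+0.000j on G[5,2]
R8: Y=0.0001326+0.000j on G[4,0]
R9: Y=0.2151+0.000j on G[0,1]
R10: Y=0.001294+0.000j on G[3,2]
R11: Y=0.007407+0.000j on G[3,4]
I2: z[3]−=0.00186, z[0]+=0.00186
L1: Y=0.000-0.002359j on G[4,1]
R12: Y=0.6135+0.000j on G[1,3]
R13: Y=0.0006536+0.000j on G[1,0]
I3: z[4]−=0.0416, z[5]+=0.0416
L2: Y=0.000-0.06977j on G[3,4]
I4: z[4]−=0.0887, z[0]+=0.0887
R14: Y=0.0001401+0.000j on G[4,0]
V1: row V3−V1=2.23, i_V1 at 3,1
solve → V1=0.1301+0.06169j, V2=0.6582-0.04050j, V3=2.360+0.06169j, V4=0.2036-0.1041j, V5=0.8870-0.05490j
aux → i_V1=-1.400+0.1491j

3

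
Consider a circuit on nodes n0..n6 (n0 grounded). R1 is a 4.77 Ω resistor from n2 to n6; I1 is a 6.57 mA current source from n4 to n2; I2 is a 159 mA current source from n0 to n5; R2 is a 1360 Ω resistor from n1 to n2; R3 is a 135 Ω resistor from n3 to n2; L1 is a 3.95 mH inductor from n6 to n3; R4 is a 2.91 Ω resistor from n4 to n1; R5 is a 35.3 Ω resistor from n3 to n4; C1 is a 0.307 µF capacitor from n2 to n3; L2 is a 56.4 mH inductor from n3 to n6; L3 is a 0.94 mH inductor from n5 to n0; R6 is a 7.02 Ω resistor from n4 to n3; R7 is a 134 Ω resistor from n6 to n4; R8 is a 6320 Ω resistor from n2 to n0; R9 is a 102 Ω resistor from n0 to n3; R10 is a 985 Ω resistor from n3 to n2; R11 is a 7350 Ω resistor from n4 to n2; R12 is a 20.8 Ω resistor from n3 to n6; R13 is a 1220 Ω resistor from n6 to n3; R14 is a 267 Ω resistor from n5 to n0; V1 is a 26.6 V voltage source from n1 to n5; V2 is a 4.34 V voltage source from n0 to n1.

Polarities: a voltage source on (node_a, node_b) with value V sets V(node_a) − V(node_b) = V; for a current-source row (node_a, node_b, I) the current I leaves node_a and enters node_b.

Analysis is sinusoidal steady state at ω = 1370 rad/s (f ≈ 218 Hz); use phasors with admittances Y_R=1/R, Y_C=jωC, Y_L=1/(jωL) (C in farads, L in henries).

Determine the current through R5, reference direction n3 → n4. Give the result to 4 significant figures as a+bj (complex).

Element admittances at ω=1370 rad/s:
  Y(R1) = 0.2096+0.000j S between n2,n6
  I1: injects 0.00657 A into n2 (from n4)
  I2: injects 0.159 A into n5 (from n0)
  Y(R2) = 0.0007353+0.000j S between n1,n2
  Y(R3) = 0.007407+0.000j S between n3,n2
  Y(L1) = 0.000-0.1848j S between n6,n3
  Y(R4) = 0.3436+0.000j S between n4,n1
  Y(R5) = 0.02833+0.000j S between n3,n4
  Y(C1) = 0.000+0.0004206j S between n2,n3
  Y(L2) = 0.000-0.01294j S between n3,n6
  Y(L3) = 0.000-0.7765j S between n5,n0
  Y(R6) = 0.1425+0.000j S between n4,n3
  Y(R7) = 0.007463+0.000j S between n6,n4
  Y(R8) = 0.0001582+0.000j S between n2,n0
  Y(R9) = 0.009804+0.000j S between n0,n3
  Y(R10) = 0.001015+0.000j S between n3,n2
  Y(R11) = 0.0001361+0.000j S between n4,n2
  Y(R12) = 0.04808+0.000j S between n3,n6
  Y(R13) = 0.0008197+0.000j S between n6,n3
  Y(R14) = 0.003745+0.000j S between n5,n0
  V1: constraint V(n1)−V(n5) = 26.6
  V2: constraint V(n0)−V(n1) = 4.34
Assemble and solve the 8×8 MNA system:
  V(n1)=-4.340+0.000j  V(n2)=-3.931+0.01939j  V(n3)=-3.969-0.0009752j  V(n4)=-4.226-2.260e-05j  V(n5)=-30.94+0.000j  V(n6)=-3.962+0.02038j
  i(V1)=-0.2749+24.03j  i(V2)=-0.3144+24.03j

0.007265-2.699e-05j A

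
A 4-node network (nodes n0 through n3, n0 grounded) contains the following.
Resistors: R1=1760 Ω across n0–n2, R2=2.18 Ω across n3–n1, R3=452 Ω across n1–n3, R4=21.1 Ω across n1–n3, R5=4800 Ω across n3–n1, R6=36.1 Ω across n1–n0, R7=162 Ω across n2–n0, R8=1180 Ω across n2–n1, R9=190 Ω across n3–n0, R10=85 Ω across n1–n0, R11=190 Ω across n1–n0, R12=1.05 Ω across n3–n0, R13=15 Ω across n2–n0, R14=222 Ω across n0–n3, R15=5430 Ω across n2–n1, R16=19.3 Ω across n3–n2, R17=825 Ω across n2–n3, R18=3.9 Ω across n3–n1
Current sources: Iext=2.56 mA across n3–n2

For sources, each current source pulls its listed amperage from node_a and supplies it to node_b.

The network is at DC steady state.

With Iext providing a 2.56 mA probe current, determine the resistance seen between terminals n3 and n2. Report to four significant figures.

Element admittances at DC:
  Y(R1) = 0.0005682 S between n0,n2
  Y(R2) = 0.4587 S between n3,n1
  Y(R3) = 0.002212 S between n1,n3
  Y(R4) = 0.04739 S between n1,n3
  Y(R5) = 0.0002083 S between n3,n1
  Y(R6) = 0.02770 S between n1,n0
  Y(R7) = 0.006173 S between n2,n0
  Y(R8) = 0.0008475 S between n2,n1
  Y(R9) = 0.005263 S between n3,n0
  Y(R10) = 0.01176 S between n1,n0
  Y(R11) = 0.005263 S between n1,n0
  Y(R12) = 0.9524 S between n3,n0
  Y(R13) = 0.06667 S between n2,n0
  Y(R14) = 0.004505 S between n0,n3
  Y(R15) = 0.0001842 S between n2,n1
  Y(R16) = 0.05181 S between n3,n2
  Y(R17) = 0.001212 S between n2,n3
  Y(R18) = 0.2564 S between n3,n1
  Iext: injects 0.00256 A into n2 (from n3)
Assemble and solve the 3×3 MNA system:
  V(n1)=-0.001320  V(n2)=0.01948  V(n3)=-0.001425

R_eq = 8.166 Ω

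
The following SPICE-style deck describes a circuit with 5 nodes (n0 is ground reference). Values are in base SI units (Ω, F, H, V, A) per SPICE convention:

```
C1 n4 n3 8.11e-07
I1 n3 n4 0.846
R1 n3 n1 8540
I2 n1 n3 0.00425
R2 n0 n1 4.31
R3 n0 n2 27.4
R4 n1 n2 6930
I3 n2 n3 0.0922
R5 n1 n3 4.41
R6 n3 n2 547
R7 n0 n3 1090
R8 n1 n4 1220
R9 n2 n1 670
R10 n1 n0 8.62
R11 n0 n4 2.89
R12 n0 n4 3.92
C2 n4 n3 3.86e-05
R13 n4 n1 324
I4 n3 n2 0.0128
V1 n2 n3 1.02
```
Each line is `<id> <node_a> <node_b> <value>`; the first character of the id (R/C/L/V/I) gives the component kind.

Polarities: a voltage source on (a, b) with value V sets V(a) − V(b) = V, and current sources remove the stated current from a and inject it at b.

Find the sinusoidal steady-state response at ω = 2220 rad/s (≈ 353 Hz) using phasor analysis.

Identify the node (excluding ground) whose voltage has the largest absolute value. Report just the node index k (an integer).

Apply KCL at each of the 4 non-ground nodes and solve the resulting linear system.
Node n1: branches {R1, I2, R2, R4, R5, R8, R9, R10, R13} → V_1 = -1.400+0.8805j
Node n2: branches {R3, R4, I3, R6, R9, I4, V1} → V_2 = -2.541+2.248j
Node n3: branches {C1, I1, R1, I2, I3, R5, R6, R7, C2, I4, V1} → V_3 = -3.561+2.248j
Node n4: branches {C1, I1, R8, R11, R12, C2, R13} → V_4 = 0.9703-0.6496j
Source currents: i(V1)=0.01336-0.08427j

3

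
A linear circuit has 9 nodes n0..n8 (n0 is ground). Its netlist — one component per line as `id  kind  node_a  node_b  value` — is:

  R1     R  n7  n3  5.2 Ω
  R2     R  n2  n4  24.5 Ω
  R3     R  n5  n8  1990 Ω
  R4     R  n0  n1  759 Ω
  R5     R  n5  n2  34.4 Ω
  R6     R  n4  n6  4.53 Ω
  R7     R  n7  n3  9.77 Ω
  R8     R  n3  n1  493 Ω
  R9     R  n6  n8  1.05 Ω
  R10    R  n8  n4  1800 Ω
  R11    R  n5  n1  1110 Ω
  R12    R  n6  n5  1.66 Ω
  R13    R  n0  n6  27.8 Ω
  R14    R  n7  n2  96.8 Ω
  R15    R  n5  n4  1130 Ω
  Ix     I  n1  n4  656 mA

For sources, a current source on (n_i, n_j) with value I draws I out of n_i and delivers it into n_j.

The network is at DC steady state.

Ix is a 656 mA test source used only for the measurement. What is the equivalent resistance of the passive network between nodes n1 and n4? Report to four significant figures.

R_eq = 264.5 Ω

Element admittances at DC:
  Y(R1) = 0.1923 S between n7,n3
  Y(R2) = 0.04082 S between n2,n4
  Y(R3) = 0.0005025 S between n5,n8
  Y(R4) = 0.001318 S between n0,n1
  Y(R5) = 0.02907 S between n5,n2
  Y(R6) = 0.2208 S between n4,n6
  Y(R7) = 0.1024 S between n7,n3
  Y(R8) = 0.002028 S between n3,n1
  Y(R9) = 0.9524 S between n6,n8
  Y(R10) = 0.0005556 S between n8,n4
  Y(R11) = 0.0009009 S between n5,n1
  Y(R12) = 0.6024 S between n6,n5
  Y(R13) = 0.03597 S between n0,n6
  Y(R14) = 0.01033 S between n7,n2
  Y(R15) = 0.0008850 S between n5,n4
  Ix: injects 0.656 A into n4 (from n1)
Assemble and solve the 8×8 MNA system:
  V(n1)=-165.4  V(n2)=3.018  V(n3)=-25.43  V(n4)=8.080  V(n5)=5.678  V(n6)=6.059  V(n7)=-24.47  V(n8)=6.059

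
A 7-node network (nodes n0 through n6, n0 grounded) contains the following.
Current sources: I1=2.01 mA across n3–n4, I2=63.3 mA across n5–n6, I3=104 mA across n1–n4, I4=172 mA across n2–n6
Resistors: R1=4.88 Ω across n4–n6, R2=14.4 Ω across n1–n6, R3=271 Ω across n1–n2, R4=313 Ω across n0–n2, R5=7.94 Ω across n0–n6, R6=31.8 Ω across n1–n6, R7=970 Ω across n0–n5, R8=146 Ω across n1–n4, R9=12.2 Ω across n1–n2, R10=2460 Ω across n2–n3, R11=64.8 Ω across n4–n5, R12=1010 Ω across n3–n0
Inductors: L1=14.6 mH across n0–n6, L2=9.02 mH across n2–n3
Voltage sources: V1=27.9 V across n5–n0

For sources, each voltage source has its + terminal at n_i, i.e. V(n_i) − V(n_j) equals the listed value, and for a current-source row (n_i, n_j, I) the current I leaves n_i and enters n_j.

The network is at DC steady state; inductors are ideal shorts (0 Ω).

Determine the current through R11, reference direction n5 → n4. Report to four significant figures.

Apply KCL at each of the 6 non-ground nodes and solve the resulting linear system.
Node n1: branches {R2, R3, R6, I3, R8, R9} → V_1 = -2.275
Node n2: branches {R3, R4, L2, R9, R10, I4} → V_2 = -4.106
Node n3: branches {I1, L2, R10, R12} → V_3 = -4.106
Node n4: branches {I1, R1, I3, R8, R11} → V_4 = 2.293
Node n5: branches {I2, R7, R11, V1} → V_5 = 27.90
Node n6: branches {R1, R2, I2, R5, L1, R6, I4} → V_6 = 0.000
Source currents: i(L1)=-0.4757, i(L2)=-0.002055, i(V1)=-0.4872

0.3952 A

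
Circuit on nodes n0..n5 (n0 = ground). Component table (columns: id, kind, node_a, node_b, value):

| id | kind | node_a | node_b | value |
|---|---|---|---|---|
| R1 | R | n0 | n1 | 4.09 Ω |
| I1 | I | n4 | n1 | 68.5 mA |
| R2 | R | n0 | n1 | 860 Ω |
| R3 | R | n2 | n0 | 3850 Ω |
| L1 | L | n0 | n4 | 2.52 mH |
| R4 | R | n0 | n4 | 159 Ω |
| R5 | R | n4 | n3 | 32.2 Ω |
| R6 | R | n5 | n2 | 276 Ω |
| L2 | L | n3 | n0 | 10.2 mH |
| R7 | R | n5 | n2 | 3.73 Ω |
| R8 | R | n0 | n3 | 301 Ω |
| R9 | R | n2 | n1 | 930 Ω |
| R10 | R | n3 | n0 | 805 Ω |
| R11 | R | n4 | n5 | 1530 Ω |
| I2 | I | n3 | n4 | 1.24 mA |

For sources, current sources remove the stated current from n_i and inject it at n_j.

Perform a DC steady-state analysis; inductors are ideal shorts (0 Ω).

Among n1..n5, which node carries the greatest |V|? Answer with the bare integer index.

Apply KCL at each of the 5 non-ground nodes and solve the resulting linear system.
Node n1: branches {R1, I1, R2, R9} → V_1 = 0.2783
Node n2: branches {R3, R6, R7, R9} → V_2 = 0.1506
Node n3: branches {R5, L2, R8, R10, I2} → V_3 = 0.000
Node n4: branches {I1, L1, R4, R5, R11, I2} → V_4 = 0.000
Node n5: branches {R6, R7, R11} → V_5 = 0.1502
Source currents: i(L1)=0.06716, i(L2)=-0.001240

1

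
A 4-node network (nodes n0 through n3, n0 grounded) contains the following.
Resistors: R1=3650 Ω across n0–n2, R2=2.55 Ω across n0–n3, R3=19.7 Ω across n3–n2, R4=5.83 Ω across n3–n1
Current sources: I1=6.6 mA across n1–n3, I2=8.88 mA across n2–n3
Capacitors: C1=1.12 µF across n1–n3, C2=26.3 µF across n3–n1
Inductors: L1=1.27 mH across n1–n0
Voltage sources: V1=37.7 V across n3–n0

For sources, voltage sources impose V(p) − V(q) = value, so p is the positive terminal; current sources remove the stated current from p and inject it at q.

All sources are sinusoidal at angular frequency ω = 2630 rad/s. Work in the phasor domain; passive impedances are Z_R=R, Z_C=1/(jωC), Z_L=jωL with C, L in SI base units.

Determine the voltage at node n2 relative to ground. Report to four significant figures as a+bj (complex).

Element admittances at ω=2630 rad/s:
  Y(R1) = 0.0002740+0.000j S between n0,n2
  I1: injects 0.0066 A into n3 (from n1)
  Y(C1) = 0.000+0.002946j S between n1,n3
  Y(L1) = 0.000-0.2994j S between n1,n0
  Y(R2) = 0.3922+0.000j S between n0,n3
  Y(C2) = 0.000+0.06917j S between n3,n1
  I2: injects 0.00888 A into n3 (from n2)
  Y(R3) = 0.05076+0.000j S between n3,n2
  Y(R4) = 0.1715+0.000j S between n3,n1
  V1: constraint V(n3)−V(n0) = 37.7
Assemble and solve the 4×4 MNA system:
  V(n1)=6.046+23.86j  V(n2)=37.32+0.000j  V(n3)=37.70+0.000j
  i(V1)=-21.94+1.810j

37.32+0.000j V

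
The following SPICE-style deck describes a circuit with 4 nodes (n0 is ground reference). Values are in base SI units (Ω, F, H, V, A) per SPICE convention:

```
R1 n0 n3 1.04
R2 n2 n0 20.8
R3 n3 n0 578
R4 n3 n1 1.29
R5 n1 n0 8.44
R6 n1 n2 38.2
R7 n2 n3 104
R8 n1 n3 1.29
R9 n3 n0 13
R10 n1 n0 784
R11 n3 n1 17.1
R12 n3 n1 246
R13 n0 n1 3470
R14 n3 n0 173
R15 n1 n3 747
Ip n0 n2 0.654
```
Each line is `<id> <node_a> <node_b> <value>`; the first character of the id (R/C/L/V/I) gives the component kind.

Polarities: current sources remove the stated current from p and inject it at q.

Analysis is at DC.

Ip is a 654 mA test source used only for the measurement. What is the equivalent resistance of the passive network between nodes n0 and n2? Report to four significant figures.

R_eq = 12.12 Ω

MNA unknowns: 3 node voltages V₁..V_3
R1: Y=0.9615 on G[0,3]
R2: Y=0.04808 on G[2,0]
R3: Y=0.001730 on G[3,0]
R4: Y=0.7752 on G[3,1]
R5: Y=0.1185 on G[1,0]
R6: Y=0.02618 on G[1,2]
R7: Y=0.009615 on G[2,3]
R8: Y=0.7752 on G[1,3]
R9: Y=0.07692 on G[3,0]
R10: Y=0.001276 on G[1,0]
R11: Y=0.05848 on G[3,1]
R12: Y=0.004065 on G[3,1]
R13: Y=0.0002882 on G[0,1]
R14: Y=0.005780 on G[3,0]
R15: Y=0.001339 on G[1,3]
Ip: z[0]−=0.654, z[2]+=0.654
solve → V1=0.3232, V2=7.924, V3=0.2239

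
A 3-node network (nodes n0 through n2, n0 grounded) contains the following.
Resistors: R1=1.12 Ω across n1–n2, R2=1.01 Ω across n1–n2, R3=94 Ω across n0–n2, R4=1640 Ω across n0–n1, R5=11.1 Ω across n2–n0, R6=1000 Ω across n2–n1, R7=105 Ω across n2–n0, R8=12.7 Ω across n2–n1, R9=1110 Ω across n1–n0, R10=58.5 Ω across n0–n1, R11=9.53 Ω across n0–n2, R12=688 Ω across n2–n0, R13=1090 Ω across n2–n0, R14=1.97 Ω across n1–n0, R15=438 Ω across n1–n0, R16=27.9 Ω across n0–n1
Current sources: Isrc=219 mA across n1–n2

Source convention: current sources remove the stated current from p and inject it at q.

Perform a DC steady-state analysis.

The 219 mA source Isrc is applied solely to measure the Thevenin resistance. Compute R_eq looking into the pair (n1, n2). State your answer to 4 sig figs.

Element admittances at DC:
  Y(R1) = 0.8929 S between n1,n2
  Y(R2) = 0.9901 S between n1,n2
  Y(R3) = 0.01064 S between n0,n2
  Y(R4) = 0.0006098 S between n0,n1
  Y(R5) = 0.09009 S between n2,n0
  Y(R6) = 0.001000 S between n2,n1
  Y(R7) = 0.009524 S between n2,n0
  Y(R8) = 0.07874 S between n2,n1
  Y(R9) = 0.0009009 S between n1,n0
  Y(R10) = 0.01709 S between n0,n1
  Y(R11) = 0.1049 S between n0,n2
  Y(R12) = 0.001453 S between n2,n0
  Y(R13) = 0.0009174 S between n2,n0
  Y(R14) = 0.5076 S between n1,n0
  Y(R15) = 0.002283 S between n1,n0
  Y(R16) = 0.03584 S between n0,n1
  Isrc: injects 0.219 A into n2 (from n1)
Assemble and solve the 2×2 MNA system:
  V(n1)=-0.02875  V(n2)=0.07457

R_eq = 0.4718 Ω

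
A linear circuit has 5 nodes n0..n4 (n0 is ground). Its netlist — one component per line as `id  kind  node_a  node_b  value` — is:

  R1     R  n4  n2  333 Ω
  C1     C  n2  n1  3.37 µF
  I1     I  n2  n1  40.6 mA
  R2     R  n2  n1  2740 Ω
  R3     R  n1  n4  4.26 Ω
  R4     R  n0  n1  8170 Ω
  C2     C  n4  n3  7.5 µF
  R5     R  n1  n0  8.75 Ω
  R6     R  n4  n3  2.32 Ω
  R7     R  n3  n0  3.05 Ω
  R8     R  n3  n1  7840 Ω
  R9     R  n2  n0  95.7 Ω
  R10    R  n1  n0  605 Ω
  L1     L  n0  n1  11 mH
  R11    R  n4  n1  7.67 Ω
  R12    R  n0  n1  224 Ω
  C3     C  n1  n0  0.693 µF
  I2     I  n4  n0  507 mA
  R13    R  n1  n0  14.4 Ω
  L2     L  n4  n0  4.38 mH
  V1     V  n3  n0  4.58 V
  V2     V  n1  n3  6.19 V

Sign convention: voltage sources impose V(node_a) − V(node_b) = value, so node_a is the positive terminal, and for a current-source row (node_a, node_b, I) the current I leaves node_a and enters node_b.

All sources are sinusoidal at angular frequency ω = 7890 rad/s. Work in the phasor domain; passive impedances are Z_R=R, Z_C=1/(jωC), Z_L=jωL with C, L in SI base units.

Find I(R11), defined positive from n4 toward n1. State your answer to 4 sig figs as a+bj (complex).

-0.5187+0.01311j A

MNA unknowns: 4 node voltages V₁..V_4 plus 2 source currents (V1, V2)
R1: Y=0.003003+0.000j on G[4,2]
C1: Y=0.000+0.02659j on G[2,1]
I1: z[2]−=0.0406, z[1]+=0.0406
R2: Y=0.0003650+0.000j on G[2,1]
R3: Y=0.2347+0.000j on G[1,4]
R4: Y=0.0001224+0.000j on G[0,1]
C2: Y=0.000+0.05917j on G[4,3]
R5: Y=0.1143+0.000j on G[1,0]
R6: Y=0.4310+0.000j on G[4,3]
R7: Y=0.3279+0.000j on G[3,0]
R8: Y=0.0001276+0.000j on G[3,1]
R9: Y=0.01045+0.000j on G[2,0]
R10: Y=0.001653+0.000j on G[1,0]
L1: Y=0.000-0.01152j on G[0,1]
R11: Y=0.1304+0.000j on G[4,1]
R12: Y=0.004464+0.000j on G[0,1]
C3: Y=0.000+0.005468j on G[1,0]
I2: z[4]−=0.507, z[0]+=0.507
R13: Y=0.06944+0.000j on G[1,0]
L2: Y=0.000-0.02894j on G[4,0]
V1: row V3−V0=4.58, i_V1 at 3,0
V2: row V1−V3=6.19, i_V2 at 1,3
solve → V1=10.77+0.000j, V2=8.239+4.893j, V3=4.580+0.000j, V4=6.791+0.1006j
aux → i_V1=-4.144+0.2106j, i_V2=-3.590+0.03640j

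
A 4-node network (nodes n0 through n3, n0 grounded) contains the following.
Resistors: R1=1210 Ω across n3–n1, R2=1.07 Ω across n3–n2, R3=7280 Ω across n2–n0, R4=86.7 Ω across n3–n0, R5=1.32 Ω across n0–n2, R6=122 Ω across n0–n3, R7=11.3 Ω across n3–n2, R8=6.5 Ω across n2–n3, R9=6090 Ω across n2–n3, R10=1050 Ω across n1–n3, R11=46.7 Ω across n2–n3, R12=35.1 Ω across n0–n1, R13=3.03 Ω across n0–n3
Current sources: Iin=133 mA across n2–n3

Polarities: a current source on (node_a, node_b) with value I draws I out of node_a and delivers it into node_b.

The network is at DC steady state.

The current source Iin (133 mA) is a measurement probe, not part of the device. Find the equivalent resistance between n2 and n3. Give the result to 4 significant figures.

R_eq = 0.6951 Ω

MNA unknowns: 3 node voltages V₁..V_3
R1: Y=0.0008264 on G[3,1]
R2: Y=0.9346 on G[3,2]
R3: Y=0.0001374 on G[2,0]
R4: Y=0.01153 on G[3,0]
R5: Y=0.7576 on G[0,2]
R6: Y=0.008197 on G[0,3]
R7: Y=0.08850 on G[3,2]
R8: Y=0.1538 on G[2,3]
R9: Y=0.0001642 on G[2,3]
R10: Y=0.0009524 on G[1,3]
R11: Y=0.02141 on G[2,3]
R12: Y=0.02849 on G[0,1]
R13: Y=0.3300 on G[0,3]
Iin: z[2]−=0.133, z[3]+=0.133
solve → V1=0.003712, V2=-0.02929, V3=0.06316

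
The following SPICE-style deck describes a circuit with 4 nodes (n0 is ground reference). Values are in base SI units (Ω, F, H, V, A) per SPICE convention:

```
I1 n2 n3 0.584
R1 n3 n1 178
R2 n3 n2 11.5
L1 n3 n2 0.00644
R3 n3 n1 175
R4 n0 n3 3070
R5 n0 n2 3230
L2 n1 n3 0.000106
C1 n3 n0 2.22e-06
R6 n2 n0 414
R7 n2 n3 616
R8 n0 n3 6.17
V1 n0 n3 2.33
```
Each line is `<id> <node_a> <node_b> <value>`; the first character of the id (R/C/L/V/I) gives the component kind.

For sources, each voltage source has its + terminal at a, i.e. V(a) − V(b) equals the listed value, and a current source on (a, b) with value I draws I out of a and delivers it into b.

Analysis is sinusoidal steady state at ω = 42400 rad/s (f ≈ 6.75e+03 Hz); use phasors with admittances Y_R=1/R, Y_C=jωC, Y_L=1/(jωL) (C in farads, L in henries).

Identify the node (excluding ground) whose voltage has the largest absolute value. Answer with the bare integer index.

MNA unknowns: 3 node voltages V₁..V_3 plus 1 source current (V1)
I1: z[2]−=0.584, z[3]+=0.584
R1: Y=0.005618+0.000j on G[3,1]
R2: Y=0.08696+0.000j on G[3,2]
L1: Y=0.000-0.003662j on G[3,2]
R3: Y=0.005714+0.000j on G[3,1]
R4: Y=0.0003257+0.000j on G[0,3]
R5: Y=0.0003096+0.000j on G[0,2]
L2: Y=0.000-0.2225j on G[1,3]
C1: Y=0.000+0.09413j on G[3,0]
R6: Y=0.002415+0.000j on G[2,0]
R7: Y=0.001623+0.000j on G[2,3]
R8: Y=0.1621+0.000j on G[0,3]
V1: row V0−V3=2.33, i_V1 at 0,3
solve → V1=-2.330+0.000j, V2=-8.646-0.2534j, V3=-2.330+0.000j
aux → i_V1=-0.4020-0.2200j

2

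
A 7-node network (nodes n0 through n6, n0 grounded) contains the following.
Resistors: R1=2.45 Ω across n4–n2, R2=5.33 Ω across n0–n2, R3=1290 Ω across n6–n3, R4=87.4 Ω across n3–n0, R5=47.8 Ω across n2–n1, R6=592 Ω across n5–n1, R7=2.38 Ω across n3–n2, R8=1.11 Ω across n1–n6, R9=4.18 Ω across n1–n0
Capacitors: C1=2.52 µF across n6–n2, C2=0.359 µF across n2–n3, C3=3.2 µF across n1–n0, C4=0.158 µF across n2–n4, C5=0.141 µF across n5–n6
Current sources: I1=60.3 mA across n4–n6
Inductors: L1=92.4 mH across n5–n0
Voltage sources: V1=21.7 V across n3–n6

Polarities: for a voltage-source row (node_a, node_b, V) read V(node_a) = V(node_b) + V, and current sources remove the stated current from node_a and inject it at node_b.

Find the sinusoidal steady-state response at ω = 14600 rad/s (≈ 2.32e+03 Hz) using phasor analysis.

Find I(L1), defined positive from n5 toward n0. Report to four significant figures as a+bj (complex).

-0.001445+0.007282j A

Element admittances at ω=14600 rad/s:
  Y(R1) = 0.4082+0.000j S between n4,n2
  Y(R2) = 0.1876+0.000j S between n0,n2
  Y(R3) = 0.0007752+0.000j S between n6,n3
  Y(R4) = 0.01144+0.000j S between n3,n0
  Y(C1) = 0.000+0.03679j S between n6,n2
  Y(C2) = 0.000+0.005241j S between n2,n3
  Y(R5) = 0.02092+0.000j S between n2,n1
  Y(R6) = 0.001689+0.000j S between n5,n1
  Y(R7) = 0.4202+0.000j S between n3,n2
  Y(R8) = 0.9009+0.000j S between n1,n6
  Y(C3) = 0.000+0.04672j S between n1,n0
  Y(C4) = 0.000+0.002307j S between n2,n4
  I1: injects 0.0603 A into n6 (from n4)
  Y(L1) = 0.000-0.0007413j S between n5,n0
  Y(C5) = 0.000+0.002059j S between n5,n6
  Y(R9) = 0.2392+0.000j S between n1,n0
  V1: constraint V(n3)−V(n6) = 21.7
Assemble and solve the 7×7 MNA system:
  V(n1)=-6.732+1.266j  V(n2)=8.128-0.05520j  V(n3)=12.78+1.290j  V(n4)=7.980-0.05437j  V(n5)=-9.824-1.949j  V(n6)=-8.925+1.290j
  i(V1)=-2.109-0.6042j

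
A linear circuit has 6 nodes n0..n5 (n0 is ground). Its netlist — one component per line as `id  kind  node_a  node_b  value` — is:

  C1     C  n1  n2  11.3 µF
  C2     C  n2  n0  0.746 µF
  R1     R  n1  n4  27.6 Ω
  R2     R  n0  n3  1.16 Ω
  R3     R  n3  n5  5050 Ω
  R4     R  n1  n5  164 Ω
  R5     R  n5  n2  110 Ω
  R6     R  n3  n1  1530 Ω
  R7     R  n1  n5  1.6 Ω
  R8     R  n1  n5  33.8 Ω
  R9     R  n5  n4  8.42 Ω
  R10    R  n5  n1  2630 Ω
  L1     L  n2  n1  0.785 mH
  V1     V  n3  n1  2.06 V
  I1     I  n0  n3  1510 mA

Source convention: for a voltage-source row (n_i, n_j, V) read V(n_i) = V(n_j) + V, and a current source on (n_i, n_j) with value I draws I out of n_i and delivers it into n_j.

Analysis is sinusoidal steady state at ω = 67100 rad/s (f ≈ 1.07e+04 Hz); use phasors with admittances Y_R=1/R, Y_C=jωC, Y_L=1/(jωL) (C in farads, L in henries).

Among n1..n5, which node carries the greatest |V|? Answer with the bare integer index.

3

Apply KCL at each of the 5 non-ground nodes and solve the resulting linear system.
Node n1: branches {C1, R1, R4, R6, R7, R8, R10, L1, V1} → V_1 = -0.3075+0.01672j
Node n2: branches {C1, C2, R5, L1} → V_2 = -0.2880+0.01588j
Node n3: branches {R2, R3, R6, V1, I1} → V_3 = 1.753+0.01672j
Node n4: branches {R1, R9} → V_4 = -0.3068+0.01671j
Node n5: branches {R3, R4, R5, R7, R8, R9, R10} → V_5 = -0.3066+0.01671j
Source currents: i(V1)=-0.002549-0.01441j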